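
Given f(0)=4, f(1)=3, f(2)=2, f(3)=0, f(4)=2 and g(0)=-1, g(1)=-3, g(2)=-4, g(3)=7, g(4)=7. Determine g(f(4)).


f(4) = 2
g(2) = -4

-4


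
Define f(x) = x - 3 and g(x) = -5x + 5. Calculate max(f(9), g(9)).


f(9) = 6
g(9) = -40
max = 6

6


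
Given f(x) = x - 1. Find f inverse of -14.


Solve x - 1 = -14
x = (-14 + 1) / 1 = -13

-13


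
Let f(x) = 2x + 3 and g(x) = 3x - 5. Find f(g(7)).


g(7) = 16
f(16) = 35

35


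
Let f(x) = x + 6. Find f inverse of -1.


Solve x + 6 = -1
x = (-1 - 6) / 1 = -7

-7


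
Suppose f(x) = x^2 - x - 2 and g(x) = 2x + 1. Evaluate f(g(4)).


g(4) = 9
f(9) = 1*(9)^2 - 1*(9) - 2 = 70

70


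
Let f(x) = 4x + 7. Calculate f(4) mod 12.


f(4) = 23
23 mod 12 = 11

11


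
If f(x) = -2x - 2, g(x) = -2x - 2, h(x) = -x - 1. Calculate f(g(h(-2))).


6


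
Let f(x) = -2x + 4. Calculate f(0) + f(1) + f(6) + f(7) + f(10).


-28


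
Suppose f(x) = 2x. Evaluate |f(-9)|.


f(-9) = -18
|-18| = 18

18


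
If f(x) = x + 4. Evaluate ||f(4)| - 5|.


3


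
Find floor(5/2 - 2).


5/2 = 2.5
2.5 - 2 = 0.5
floor(0.5) = 0

0


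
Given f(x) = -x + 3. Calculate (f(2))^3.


f(2) = 1
(1)^3 = 1

1


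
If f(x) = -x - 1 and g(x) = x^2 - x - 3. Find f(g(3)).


g(3) = 3
f(3) = -4

-4


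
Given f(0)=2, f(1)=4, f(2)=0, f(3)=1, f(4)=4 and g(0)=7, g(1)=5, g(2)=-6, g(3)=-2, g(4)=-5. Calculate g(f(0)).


f(0) = 2
g(2) = -6

-6


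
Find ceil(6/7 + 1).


6/7 = 0.8571
0.8571 + 1 = 1.8571
ceil(1.8571) = 2

2


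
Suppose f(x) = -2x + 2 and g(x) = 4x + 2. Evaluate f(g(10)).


g(10) = 42
f(42) = -82

-82


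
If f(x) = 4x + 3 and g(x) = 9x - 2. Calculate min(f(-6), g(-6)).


f(-6) = -21
g(-6) = -56
min = -56

-56


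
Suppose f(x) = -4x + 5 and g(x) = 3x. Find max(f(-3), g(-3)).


f(-3) = 17
g(-3) = -9
max = 17

17


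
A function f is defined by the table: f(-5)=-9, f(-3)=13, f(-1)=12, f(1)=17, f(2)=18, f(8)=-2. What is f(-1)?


12


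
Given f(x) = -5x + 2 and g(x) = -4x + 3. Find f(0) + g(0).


f(0) = 2
g(0) = 3
Sum = 5

5


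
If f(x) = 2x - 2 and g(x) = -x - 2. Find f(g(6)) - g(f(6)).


f(g(6)) = -18
g(f(6)) = -12
Difference = -6

-6


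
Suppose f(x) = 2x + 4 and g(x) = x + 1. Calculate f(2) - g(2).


f(2) = 8
g(2) = 3
Difference = 5

5


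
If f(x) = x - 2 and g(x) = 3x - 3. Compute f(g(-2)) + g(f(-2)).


f(g(-2)) = -11
g(f(-2)) = -15
Sum = -26

-26


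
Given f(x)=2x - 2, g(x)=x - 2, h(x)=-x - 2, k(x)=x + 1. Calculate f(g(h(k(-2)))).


k(-2) = -1
h(-1) = -1
g(-1) = -3
f(-3) = -8

-8


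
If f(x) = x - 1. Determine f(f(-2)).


f(-2) = -3
f(-3) = -4

-4


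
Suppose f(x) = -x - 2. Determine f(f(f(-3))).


f(-3) = 1
f(1) = -3
f(-3) = 1

1


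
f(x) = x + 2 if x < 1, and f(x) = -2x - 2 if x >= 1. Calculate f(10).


-22


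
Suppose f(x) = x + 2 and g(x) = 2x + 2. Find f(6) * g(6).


112


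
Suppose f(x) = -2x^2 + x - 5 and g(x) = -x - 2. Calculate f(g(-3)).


-6


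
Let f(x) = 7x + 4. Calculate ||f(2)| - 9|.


f(2) = 18
|18| = 18
|18 - 9| = 9

9


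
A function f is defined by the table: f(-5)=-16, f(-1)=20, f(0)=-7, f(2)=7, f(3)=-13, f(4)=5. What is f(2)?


Reading from the table at x = 2

7


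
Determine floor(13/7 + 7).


13/7 = 1.8571
1.8571 + 7 = 8.8571
floor(8.8571) = 8

8


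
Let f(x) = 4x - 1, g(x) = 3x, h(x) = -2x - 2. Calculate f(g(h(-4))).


h(-4) = 6
g(6) = 18
f(18) = 71

71


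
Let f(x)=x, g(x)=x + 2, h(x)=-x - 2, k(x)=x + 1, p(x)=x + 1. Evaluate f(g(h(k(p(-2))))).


p(-2) = -1
k(-1) = 0
h(0) = -2
g(-2) = 0
f(0) = 0

0


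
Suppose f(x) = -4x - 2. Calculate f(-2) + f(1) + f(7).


f(-2) = 6
f(1) = -6
f(7) = -30
Sum = -30

-30


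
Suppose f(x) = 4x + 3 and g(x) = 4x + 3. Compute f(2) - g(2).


f(2) = 11
g(2) = 11
Difference = 0

0


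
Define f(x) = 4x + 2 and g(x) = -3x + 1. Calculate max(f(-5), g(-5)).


f(-5) = -18
g(-5) = 16
max = 16

16


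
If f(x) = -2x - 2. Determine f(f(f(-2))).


f(-2) = 2
f(2) = -6
f(-6) = 10

10


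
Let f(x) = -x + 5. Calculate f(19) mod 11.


f(19) = -14
-14 mod 11 = 8

8


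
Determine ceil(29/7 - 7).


29/7 = 4.1429
4.1429 - 7 = -2.8571
ceil(-2.8571) = -2

-2


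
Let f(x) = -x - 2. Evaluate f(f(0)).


f(0) = -2
f(-2) = 0

0


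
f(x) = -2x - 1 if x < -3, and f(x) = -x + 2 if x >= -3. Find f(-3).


-3 satisfies x >= -3
f(-3) = 5

5


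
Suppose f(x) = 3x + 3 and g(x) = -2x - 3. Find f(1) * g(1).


-30


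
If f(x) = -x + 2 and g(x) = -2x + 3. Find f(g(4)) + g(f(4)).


f(g(4)) = 7
g(f(4)) = 7
Sum = 14

14


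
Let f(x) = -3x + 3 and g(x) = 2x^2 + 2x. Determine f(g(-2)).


g(-2) = 4
f(4) = -9

-9


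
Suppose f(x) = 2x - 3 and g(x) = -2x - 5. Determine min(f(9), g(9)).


f(9) = 15
g(9) = -23
min = -23

-23


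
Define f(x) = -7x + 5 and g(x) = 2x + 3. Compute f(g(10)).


g(10) = 23
f(23) = -156

-156


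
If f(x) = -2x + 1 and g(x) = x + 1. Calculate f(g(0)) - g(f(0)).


f(g(0)) = -1
g(f(0)) = 2
Difference = -3

-3


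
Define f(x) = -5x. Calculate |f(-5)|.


f(-5) = 25
|25| = 25

25


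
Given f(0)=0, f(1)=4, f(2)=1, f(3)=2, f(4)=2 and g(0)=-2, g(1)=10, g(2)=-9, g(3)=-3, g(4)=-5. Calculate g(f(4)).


-9


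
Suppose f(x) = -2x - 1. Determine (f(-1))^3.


f(-1) = 1
(1)^3 = 1

1


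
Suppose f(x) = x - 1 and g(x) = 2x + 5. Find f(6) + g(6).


f(6) = 5
g(6) = 17
Sum = 22

22


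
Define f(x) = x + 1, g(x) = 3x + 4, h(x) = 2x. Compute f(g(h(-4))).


h(-4) = -8
g(-8) = -20
f(-20) = -19

-19


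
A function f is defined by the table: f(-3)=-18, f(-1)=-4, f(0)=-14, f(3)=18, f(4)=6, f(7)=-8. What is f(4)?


Reading from the table at x = 4

6


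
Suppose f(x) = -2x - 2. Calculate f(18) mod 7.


f(18) = -38
-38 mod 7 = 4

4


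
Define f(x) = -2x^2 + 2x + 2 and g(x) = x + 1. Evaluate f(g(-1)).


g(-1) = 0
f(0) = (-2)*(0)^2 + 2*(0) + 2 = 2

2


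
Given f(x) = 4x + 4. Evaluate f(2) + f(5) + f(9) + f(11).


f(2) = 12
f(5) = 24
f(9) = 40
f(11) = 48
Sum = 124

124


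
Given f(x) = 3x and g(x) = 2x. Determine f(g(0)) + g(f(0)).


f(g(0)) = 0
g(f(0)) = 0
Sum = 0

0


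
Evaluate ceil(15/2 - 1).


15/2 = 7.5
7.5 - 1 = 6.5
ceil(6.5) = 7

7


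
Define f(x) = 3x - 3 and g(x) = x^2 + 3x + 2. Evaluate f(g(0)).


g(0) = 2
f(2) = 3

3


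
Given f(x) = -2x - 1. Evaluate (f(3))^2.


49


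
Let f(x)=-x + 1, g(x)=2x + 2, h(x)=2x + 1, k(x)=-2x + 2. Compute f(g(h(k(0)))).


-11


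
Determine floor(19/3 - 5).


19/3 = 6.3333
6.3333 - 5 = 1.3333
floor(1.3333) = 1

1


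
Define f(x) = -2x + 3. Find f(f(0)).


f(0) = 3
f(3) = -3

-3


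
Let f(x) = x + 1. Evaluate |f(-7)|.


f(-7) = -6
|-6| = 6

6


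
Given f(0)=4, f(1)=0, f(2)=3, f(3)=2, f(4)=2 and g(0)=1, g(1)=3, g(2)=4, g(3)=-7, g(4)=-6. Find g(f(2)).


f(2) = 3
g(3) = -7

-7


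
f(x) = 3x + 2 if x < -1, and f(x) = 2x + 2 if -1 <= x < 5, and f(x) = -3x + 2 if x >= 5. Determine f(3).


3 satisfies -1 <= x < 5
f(3) = 8

8


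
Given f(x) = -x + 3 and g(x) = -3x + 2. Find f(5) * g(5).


26


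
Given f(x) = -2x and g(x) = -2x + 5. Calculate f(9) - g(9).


-5


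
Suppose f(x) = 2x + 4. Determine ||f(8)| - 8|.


f(8) = 20
|20| = 20
|20 - 8| = 12

12


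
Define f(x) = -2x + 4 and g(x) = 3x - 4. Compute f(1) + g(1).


f(1) = 2
g(1) = -1
Sum = 1

1


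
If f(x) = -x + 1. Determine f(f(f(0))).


f(0) = 1
f(1) = 0
f(0) = 1

1


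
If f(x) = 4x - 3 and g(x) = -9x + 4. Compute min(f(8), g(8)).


f(8) = 29
g(8) = -68
min = -68

-68


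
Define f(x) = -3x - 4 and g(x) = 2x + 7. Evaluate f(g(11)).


g(11) = 29
f(29) = -91

-91


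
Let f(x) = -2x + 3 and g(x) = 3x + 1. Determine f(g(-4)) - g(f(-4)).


f(g(-4)) = 25
g(f(-4)) = 34
Difference = -9

-9


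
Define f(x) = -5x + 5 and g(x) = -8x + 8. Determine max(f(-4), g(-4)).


f(-4) = 25
g(-4) = 40
max = 40

40


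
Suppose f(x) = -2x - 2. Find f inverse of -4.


Solve -2x - 2 = -4
x = (-4 + 2) / (-2) = 1

1


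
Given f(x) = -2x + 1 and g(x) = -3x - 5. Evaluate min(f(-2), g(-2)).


f(-2) = 5
g(-2) = 1
min = 1

1


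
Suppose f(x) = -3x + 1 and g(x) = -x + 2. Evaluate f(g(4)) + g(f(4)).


20


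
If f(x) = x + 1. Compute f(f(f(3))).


f(3) = 4
f(4) = 5
f(5) = 6

6


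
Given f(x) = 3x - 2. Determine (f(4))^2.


f(4) = 10
(10)^2 = 100

100


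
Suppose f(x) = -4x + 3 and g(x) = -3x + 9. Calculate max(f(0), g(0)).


f(0) = 3
g(0) = 9
max = 9

9


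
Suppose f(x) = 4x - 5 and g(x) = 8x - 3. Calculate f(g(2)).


g(2) = 13
f(13) = 47

47


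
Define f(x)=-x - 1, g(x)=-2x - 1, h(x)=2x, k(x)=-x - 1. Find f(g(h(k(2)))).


k(2) = -3
h(-3) = -6
g(-6) = 11
f(11) = -12

-12


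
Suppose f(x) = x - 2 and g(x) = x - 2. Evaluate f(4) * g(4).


f(4) = 2
g(4) = 2
Product = 4

4


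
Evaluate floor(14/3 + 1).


14/3 = 4.6667
4.6667 + 1 = 5.6667
floor(5.6667) = 5

5


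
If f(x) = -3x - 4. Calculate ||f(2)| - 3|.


f(2) = -10
|-10| = 10
|10 - 3| = 7

7


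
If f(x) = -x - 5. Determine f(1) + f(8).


f(1) = -6
f(8) = -13
Sum = -19

-19


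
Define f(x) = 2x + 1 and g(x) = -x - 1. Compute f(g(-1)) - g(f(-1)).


f(g(-1)) = 1
g(f(-1)) = 0
Difference = 1

1


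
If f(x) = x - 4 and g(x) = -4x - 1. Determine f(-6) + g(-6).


13


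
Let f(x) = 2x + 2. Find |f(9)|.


f(9) = 20
|20| = 20

20


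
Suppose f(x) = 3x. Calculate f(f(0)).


f(0) = 0
f(0) = 0

0


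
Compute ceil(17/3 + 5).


17/3 = 5.6667
5.6667 + 5 = 10.6667
ceil(10.6667) = 11

11


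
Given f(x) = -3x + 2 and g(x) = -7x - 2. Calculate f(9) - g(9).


40


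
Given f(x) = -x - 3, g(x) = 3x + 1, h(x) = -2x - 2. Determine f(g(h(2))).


14


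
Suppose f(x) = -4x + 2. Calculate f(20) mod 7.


6


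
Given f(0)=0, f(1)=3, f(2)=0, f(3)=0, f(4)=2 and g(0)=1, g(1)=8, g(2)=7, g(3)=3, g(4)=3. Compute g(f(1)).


3


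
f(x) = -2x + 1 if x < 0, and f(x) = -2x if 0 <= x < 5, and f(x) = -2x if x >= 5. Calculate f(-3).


-3 satisfies x < 0
f(-3) = 7

7


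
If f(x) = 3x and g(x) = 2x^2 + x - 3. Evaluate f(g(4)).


g(4) = 33
f(33) = 99

99


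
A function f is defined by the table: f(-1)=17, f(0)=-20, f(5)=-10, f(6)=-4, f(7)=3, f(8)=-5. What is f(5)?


-10


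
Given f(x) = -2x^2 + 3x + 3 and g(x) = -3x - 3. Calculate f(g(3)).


g(3) = -12
f(-12) = (-2)*(-12)^2 + 3*(-12) + 3 = -321

-321


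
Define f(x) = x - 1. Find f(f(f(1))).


-2


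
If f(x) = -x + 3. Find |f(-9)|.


f(-9) = 12
|12| = 12

12


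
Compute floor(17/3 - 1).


17/3 = 5.6667
5.6667 - 1 = 4.6667
floor(4.6667) = 4

4


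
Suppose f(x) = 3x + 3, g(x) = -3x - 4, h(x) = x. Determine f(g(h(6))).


h(6) = 6
g(6) = -22
f(-22) = -63

-63


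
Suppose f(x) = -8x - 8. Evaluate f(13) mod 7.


0


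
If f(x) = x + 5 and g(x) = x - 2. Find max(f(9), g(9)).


f(9) = 14
g(9) = 7
max = 14

14


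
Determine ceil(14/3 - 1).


4


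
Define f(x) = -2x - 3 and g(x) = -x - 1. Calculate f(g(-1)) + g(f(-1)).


f(g(-1)) = -3
g(f(-1)) = 0
Sum = -3

-3


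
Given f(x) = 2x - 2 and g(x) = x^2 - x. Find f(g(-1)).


2


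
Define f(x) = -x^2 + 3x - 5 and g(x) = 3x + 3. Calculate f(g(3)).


g(3) = 12
f(12) = (-1)*(12)^2 + 3*(12) - 5 = -113

-113


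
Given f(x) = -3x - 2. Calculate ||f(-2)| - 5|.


f(-2) = 4
|4| = 4
|4 - 5| = 1

1


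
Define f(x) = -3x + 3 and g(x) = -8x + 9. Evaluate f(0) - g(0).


f(0) = 3
g(0) = 9
Difference = -6

-6


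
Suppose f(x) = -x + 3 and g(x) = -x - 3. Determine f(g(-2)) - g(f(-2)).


f(g(-2)) = 4
g(f(-2)) = -8
Difference = 12

12


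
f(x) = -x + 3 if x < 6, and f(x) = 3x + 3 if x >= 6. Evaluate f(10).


10 satisfies x >= 6
f(10) = 33

33


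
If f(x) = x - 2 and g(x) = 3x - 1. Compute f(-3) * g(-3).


f(-3) = -5
g(-3) = -10
Product = 50

50


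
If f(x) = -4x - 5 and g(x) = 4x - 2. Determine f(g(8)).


g(8) = 30
f(30) = -125

-125


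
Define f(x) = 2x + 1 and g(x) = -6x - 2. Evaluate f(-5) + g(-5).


f(-5) = -9
g(-5) = 28
Sum = 19

19


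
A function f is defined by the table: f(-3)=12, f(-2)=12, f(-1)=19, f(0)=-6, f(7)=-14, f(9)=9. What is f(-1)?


Reading from the table at x = -1

19


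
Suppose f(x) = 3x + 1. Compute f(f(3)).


f(3) = 10
f(10) = 31

31


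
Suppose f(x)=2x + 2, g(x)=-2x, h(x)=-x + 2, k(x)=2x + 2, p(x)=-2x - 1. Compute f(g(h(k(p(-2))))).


26


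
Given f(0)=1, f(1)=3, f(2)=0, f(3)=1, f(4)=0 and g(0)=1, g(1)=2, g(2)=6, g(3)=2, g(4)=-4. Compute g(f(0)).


f(0) = 1
g(1) = 2

2


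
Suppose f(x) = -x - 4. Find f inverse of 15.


Solve -x - 4 = 15
x = (15 + 4) / (-1) = -19

-19


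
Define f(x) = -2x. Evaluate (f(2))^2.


f(2) = -4
(-4)^2 = 16

16


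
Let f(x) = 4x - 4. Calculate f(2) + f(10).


40


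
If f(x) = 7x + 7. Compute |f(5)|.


f(5) = 42
|42| = 42

42


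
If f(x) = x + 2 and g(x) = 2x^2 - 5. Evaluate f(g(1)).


g(1) = -3
f(-3) = -1

-1


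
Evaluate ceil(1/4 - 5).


1/4 = 0.25
0.25 - 5 = -4.75
ceil(-4.75) = -4

-4


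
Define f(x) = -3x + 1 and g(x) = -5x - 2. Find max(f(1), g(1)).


f(1) = -2
g(1) = -7
max = -2

-2


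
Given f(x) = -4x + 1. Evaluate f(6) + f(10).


f(6) = -23
f(10) = -39
Sum = -62

-62


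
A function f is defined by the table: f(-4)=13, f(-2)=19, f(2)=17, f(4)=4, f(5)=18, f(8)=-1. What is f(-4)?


Reading from the table at x = -4

13


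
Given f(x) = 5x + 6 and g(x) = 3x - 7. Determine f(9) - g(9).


f(9) = 51
g(9) = 20
Difference = 31

31


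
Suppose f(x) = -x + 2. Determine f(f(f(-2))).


f(-2) = 4
f(4) = -2
f(-2) = 4

4


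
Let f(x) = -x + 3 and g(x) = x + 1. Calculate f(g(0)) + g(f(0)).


f(g(0)) = 2
g(f(0)) = 4
Sum = 6

6


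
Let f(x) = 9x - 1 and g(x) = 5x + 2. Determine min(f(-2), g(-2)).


f(-2) = -19
g(-2) = -8
min = -19

-19


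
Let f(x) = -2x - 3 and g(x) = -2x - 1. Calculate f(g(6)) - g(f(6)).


f(g(6)) = 23
g(f(6)) = 29
Difference = -6

-6


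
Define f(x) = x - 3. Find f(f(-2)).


f(-2) = -5
f(-5) = -8

-8


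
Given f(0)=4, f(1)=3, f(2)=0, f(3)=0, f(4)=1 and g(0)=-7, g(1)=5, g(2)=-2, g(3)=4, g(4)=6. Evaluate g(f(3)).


f(3) = 0
g(0) = -7

-7


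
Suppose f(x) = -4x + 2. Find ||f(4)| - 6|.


f(4) = -14
|-14| = 14
|14 - 6| = 8

8


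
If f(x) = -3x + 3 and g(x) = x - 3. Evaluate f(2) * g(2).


3


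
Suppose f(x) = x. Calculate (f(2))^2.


f(2) = 2
(2)^2 = 4

4


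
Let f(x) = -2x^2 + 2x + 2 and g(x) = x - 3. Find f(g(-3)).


-82


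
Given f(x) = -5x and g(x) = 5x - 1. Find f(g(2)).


g(2) = 9
f(9) = -45

-45


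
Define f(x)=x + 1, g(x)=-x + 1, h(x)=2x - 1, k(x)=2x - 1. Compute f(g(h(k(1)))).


k(1) = 1
h(1) = 1
g(1) = 0
f(0) = 1

1


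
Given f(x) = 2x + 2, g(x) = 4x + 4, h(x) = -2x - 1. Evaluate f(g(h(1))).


h(1) = -3
g(-3) = -8
f(-8) = -14

-14


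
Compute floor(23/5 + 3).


23/5 = 4.6
4.6 + 3 = 7.6
floor(7.6) = 7

7


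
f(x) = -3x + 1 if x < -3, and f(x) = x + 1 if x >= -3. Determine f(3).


4


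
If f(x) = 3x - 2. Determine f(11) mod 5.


1


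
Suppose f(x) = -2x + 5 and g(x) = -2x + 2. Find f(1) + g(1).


f(1) = 3
g(1) = 0
Sum = 3

3


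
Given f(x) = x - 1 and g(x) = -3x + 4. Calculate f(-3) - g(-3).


f(-3) = -4
g(-3) = 13
Difference = -17

-17


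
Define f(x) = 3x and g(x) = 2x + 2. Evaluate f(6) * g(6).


252


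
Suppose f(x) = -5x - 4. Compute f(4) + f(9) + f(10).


f(4) = -24
f(9) = -49
f(10) = -54
Sum = -127

-127


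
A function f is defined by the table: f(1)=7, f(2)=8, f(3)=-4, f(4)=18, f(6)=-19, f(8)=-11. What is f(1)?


Reading from the table at x = 1

7


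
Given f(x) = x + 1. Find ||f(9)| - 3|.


f(9) = 10
|10| = 10
|10 - 3| = 7

7


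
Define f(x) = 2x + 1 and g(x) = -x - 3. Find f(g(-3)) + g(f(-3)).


f(g(-3)) = 1
g(f(-3)) = 2
Sum = 3

3


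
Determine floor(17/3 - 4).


17/3 = 5.6667
5.6667 - 4 = 1.6667
floor(1.6667) = 1

1


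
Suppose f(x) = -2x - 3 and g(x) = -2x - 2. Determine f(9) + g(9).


f(9) = -21
g(9) = -20
Sum = -41

-41


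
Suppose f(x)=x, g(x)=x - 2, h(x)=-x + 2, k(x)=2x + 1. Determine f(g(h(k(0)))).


k(0) = 1
h(1) = 1
g(1) = -1
f(-1) = -1

-1


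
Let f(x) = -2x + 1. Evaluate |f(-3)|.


f(-3) = 7
|7| = 7

7


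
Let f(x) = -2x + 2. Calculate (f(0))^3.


f(0) = 2
(2)^3 = 8

8


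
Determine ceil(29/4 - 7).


29/4 = 7.25
7.25 - 7 = 0.25
ceil(0.25) = 1

1


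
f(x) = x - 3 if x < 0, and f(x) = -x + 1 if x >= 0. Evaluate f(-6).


-6 satisfies x < 0
f(-6) = -9

-9


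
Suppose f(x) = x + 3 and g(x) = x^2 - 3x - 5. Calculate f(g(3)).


-2


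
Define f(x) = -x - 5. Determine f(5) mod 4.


f(5) = -10
-10 mod 4 = 2

2


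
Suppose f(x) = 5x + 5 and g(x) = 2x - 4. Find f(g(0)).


-15


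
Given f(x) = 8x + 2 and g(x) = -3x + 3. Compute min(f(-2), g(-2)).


f(-2) = -14
g(-2) = 9
min = -14

-14


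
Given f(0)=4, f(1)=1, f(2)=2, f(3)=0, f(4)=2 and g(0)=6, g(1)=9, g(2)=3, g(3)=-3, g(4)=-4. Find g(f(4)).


3


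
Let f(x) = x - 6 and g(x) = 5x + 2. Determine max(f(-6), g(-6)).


-12


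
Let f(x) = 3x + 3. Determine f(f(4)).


f(4) = 15
f(15) = 48

48


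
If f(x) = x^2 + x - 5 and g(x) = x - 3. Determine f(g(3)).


g(3) = 0
f(0) = 1*(0)^2 + 1*(0) - 5 = -5

-5


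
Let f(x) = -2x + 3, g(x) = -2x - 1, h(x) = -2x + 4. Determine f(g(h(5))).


h(5) = -6
g(-6) = 11
f(11) = -19

-19


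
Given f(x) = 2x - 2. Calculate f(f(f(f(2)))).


2


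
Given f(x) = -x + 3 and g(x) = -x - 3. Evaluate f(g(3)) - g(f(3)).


f(g(3)) = 9
g(f(3)) = -3
Difference = 12

12


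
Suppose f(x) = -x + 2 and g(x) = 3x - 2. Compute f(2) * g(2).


f(2) = 0
g(2) = 4
Product = 0

0


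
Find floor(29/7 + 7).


29/7 = 4.1429
4.1429 + 7 = 11.1429
floor(11.1429) = 11

11


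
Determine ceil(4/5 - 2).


4/5 = 0.8
0.8 - 2 = -1.2
ceil(-1.2) = -1

-1


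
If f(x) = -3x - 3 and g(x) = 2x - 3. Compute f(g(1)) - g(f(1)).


f(g(1)) = 0
g(f(1)) = -15
Difference = 15

15


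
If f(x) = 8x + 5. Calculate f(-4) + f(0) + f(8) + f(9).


f(-4) = -27
f(0) = 5
f(8) = 69
f(9) = 77
Sum = 124

124


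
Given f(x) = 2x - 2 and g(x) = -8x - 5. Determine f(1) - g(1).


f(1) = 0
g(1) = -13
Difference = 13

13


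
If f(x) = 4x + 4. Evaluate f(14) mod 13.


f(14) = 60
60 mod 13 = 8

8


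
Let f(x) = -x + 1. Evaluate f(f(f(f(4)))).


4


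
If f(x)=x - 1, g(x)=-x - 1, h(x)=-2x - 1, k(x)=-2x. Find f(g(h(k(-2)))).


7


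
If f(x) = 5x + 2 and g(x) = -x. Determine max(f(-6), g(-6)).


f(-6) = -28
g(-6) = 6
max = 6

6


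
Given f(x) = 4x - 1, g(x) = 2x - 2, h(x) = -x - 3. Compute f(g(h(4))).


h(4) = -7
g(-7) = -16
f(-16) = -65

-65


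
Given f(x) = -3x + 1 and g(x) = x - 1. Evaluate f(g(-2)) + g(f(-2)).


f(g(-2)) = 10
g(f(-2)) = 6
Sum = 16

16


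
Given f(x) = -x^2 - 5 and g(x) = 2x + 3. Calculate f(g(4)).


g(4) = 11
f(11) = (-1)*(11)^2 - 5 = -126

-126


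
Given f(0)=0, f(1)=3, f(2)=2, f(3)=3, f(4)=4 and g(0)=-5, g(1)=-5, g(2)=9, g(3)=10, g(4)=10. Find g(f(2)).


9


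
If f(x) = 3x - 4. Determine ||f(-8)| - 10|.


f(-8) = -28
|-28| = 28
|28 - 10| = 18

18


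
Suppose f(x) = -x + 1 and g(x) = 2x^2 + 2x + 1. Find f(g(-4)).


g(-4) = 25
f(25) = -24

-24


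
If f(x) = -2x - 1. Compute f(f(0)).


f(0) = -1
f(-1) = 1

1


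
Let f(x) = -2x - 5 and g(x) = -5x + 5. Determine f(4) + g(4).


f(4) = -13
g(4) = -15
Sum = -28

-28


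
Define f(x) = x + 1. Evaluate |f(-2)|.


1


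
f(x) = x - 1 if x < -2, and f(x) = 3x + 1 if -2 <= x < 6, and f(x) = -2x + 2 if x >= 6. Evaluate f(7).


7 satisfies x >= 6
f(7) = -12

-12


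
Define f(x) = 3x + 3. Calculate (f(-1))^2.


f(-1) = 0
(0)^2 = 0

0


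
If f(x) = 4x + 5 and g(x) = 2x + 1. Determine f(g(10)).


g(10) = 21
f(21) = 89

89


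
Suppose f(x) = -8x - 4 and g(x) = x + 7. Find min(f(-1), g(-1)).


4


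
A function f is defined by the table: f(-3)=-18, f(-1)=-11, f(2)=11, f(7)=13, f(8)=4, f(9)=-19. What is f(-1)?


Reading from the table at x = -1

-11


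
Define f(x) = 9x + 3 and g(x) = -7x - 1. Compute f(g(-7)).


g(-7) = 48
f(48) = 435

435


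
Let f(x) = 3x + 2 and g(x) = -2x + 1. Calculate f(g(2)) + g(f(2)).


f(g(2)) = -7
g(f(2)) = -15
Sum = -22

-22


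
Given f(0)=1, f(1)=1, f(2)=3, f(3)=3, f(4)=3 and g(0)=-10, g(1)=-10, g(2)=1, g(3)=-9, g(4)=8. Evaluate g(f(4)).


f(4) = 3
g(3) = -9

-9


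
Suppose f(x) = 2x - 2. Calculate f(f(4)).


f(4) = 6
f(6) = 10

10


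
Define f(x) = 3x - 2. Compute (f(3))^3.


f(3) = 7
(7)^3 = 343

343


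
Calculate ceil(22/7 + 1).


22/7 = 3.1429
3.1429 + 1 = 4.1429
ceil(4.1429) = 5

5


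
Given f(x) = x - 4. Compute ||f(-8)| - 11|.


f(-8) = -12
|-12| = 12
|12 - 11| = 1

1


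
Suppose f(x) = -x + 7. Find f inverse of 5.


Solve -x + 7 = 5
x = (5 - 7) / (-1) = 2

2


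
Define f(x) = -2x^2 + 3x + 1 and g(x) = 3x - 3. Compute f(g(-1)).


g(-1) = -6
f(-6) = (-2)*(-6)^2 + 3*(-6) + 1 = -89

-89


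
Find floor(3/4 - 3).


-3


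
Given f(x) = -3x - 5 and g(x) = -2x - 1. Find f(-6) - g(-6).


f(-6) = 13
g(-6) = 11
Difference = 2

2


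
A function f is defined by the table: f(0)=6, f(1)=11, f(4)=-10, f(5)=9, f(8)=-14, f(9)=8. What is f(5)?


Reading from the table at x = 5

9


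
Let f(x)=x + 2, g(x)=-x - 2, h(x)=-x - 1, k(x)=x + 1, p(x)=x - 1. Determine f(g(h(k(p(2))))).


p(2) = 1
k(1) = 2
h(2) = -3
g(-3) = 1
f(1) = 3

3


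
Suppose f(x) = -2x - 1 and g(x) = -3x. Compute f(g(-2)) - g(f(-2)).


f(g(-2)) = -13
g(f(-2)) = -9
Difference = -4

-4


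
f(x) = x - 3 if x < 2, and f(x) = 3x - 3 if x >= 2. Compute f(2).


2 satisfies x >= 2
f(2) = 3

3


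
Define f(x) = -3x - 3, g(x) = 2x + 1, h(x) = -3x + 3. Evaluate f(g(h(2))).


h(2) = -3
g(-3) = -5
f(-5) = 12

12


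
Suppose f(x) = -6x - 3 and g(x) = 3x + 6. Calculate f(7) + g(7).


f(7) = -45
g(7) = 27
Sum = -18

-18


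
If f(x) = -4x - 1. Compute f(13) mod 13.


f(13) = -53
-53 mod 13 = 12

12


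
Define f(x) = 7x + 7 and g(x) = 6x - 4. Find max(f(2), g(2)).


f(2) = 21
g(2) = 8
max = 21

21


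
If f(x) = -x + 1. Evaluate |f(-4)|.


f(-4) = 5
|5| = 5

5


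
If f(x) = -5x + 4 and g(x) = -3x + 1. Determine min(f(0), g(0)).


f(0) = 4
g(0) = 1
min = 1

1


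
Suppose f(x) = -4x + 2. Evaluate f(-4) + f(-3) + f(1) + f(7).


f(-4) = 18
f(-3) = 14
f(1) = -2
f(7) = -26
Sum = 4

4


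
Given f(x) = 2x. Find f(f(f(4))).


32


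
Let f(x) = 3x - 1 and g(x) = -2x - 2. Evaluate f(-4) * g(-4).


f(-4) = -13
g(-4) = 6
Product = -78

-78


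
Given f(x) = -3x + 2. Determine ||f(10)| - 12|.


f(10) = -28
|-28| = 28
|28 - 12| = 16

16


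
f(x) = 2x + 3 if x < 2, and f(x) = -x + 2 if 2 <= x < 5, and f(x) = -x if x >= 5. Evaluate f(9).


9 satisfies x >= 5
f(9) = -9

-9


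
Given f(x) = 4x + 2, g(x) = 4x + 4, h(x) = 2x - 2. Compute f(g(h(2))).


50


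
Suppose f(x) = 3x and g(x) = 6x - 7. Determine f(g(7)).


g(7) = 35
f(35) = 105

105


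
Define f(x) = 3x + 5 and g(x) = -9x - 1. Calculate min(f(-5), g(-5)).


f(-5) = -10
g(-5) = 44
min = -10

-10


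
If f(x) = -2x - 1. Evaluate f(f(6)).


f(6) = -13
f(-13) = 25

25


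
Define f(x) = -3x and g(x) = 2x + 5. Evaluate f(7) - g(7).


f(7) = -21
g(7) = 19
Difference = -40

-40


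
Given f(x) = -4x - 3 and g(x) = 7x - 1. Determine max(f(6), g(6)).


f(6) = -27
g(6) = 41
max = 41

41


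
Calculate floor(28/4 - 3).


28/4 = 7
7 - 3 = 4
floor(4) = 4

4


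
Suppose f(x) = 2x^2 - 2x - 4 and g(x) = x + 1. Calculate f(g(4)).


36


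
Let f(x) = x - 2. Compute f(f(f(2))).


-4


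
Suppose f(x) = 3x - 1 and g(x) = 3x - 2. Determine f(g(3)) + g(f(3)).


f(g(3)) = 20
g(f(3)) = 22
Sum = 42

42


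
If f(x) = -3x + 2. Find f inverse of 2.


0


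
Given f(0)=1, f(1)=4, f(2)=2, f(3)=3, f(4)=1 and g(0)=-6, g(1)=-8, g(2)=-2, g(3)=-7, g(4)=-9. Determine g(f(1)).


f(1) = 4
g(4) = -9

-9


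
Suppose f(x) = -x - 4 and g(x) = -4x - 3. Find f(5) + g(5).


f(5) = -9
g(5) = -23
Sum = -32

-32


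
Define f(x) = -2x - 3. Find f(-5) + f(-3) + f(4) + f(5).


f(-5) = 7
f(-3) = 3
f(4) = -11
f(5) = -13
Sum = -14

-14


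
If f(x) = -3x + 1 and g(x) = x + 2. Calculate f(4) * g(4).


-66


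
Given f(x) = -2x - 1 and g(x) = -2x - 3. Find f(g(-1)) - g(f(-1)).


f(g(-1)) = 1
g(f(-1)) = -5
Difference = 6

6


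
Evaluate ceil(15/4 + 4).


15/4 = 3.75
3.75 + 4 = 7.75
ceil(7.75) = 8

8


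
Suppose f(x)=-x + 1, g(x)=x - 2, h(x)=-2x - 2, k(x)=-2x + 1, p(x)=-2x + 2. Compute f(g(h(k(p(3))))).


p(3) = -4
k(-4) = 9
h(9) = -20
g(-20) = -22
f(-22) = 23

23


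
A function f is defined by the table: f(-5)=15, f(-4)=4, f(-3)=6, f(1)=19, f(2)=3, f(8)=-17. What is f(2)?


Reading from the table at x = 2

3


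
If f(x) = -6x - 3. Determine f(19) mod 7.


f(19) = -117
-117 mod 7 = 2

2


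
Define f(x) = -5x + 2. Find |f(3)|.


f(3) = -13
|-13| = 13

13


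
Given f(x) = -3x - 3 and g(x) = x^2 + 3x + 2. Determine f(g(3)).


g(3) = 20
f(20) = -63

-63


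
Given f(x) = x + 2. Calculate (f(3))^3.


f(3) = 5
(5)^3 = 125

125


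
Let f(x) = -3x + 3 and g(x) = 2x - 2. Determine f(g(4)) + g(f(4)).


f(g(4)) = -15
g(f(4)) = -20
Sum = -35

-35


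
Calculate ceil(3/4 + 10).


3/4 = 0.75
0.75 + 10 = 10.75
ceil(10.75) = 11

11


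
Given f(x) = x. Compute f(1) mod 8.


f(1) = 1
1 mod 8 = 1

1


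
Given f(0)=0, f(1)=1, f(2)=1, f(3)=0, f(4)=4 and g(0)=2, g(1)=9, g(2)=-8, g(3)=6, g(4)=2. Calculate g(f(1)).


f(1) = 1
g(1) = 9

9


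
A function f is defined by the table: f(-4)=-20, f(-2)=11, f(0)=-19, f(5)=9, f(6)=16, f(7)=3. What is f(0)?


-19


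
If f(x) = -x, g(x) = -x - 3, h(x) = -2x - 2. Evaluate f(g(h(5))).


h(5) = -12
g(-12) = 9
f(9) = -9

-9


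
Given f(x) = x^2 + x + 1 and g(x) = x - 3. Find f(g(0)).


g(0) = -3
f(-3) = 1*(-3)^2 + 1*(-3) + 1 = 7

7


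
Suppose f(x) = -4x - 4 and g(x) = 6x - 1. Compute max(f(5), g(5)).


f(5) = -24
g(5) = 29
max = 29

29


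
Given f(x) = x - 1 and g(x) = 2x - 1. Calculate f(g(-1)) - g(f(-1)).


f(g(-1)) = -4
g(f(-1)) = -5
Difference = 1

1


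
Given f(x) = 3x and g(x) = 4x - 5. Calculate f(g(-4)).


g(-4) = -21
f(-21) = -63

-63


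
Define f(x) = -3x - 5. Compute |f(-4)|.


7


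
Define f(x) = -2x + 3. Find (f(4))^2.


f(4) = -5
(-5)^2 = 25

25


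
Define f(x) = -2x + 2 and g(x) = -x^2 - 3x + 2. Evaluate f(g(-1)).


g(-1) = 4
f(4) = -6

-6


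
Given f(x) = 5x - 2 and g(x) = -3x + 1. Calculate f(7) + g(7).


f(7) = 33
g(7) = -20
Sum = 13

13


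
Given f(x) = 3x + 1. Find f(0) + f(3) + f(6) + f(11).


64


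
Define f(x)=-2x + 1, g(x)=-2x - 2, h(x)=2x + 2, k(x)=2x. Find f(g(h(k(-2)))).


k(-2) = -4
h(-4) = -6
g(-6) = 10
f(10) = -19

-19


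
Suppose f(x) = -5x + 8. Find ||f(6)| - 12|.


f(6) = -22
|-22| = 22
|22 - 12| = 10

10


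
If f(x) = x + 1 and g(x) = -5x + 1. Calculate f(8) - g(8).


f(8) = 9
g(8) = -39
Difference = 48

48


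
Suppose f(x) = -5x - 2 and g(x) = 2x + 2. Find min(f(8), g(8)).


-42


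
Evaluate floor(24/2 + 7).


24/2 = 12
12 + 7 = 19
floor(19) = 19

19


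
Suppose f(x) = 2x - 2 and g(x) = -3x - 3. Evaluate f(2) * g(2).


f(2) = 2
g(2) = -9
Product = -18

-18


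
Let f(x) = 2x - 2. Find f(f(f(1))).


f(1) = 0
f(0) = -2
f(-2) = -6

-6


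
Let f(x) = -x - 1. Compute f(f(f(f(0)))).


0


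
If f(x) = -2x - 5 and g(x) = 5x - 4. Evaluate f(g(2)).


g(2) = 6
f(6) = -17

-17


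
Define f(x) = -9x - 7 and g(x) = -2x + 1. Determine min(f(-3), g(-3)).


7


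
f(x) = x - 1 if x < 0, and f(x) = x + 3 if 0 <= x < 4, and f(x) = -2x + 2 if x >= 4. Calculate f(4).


-6


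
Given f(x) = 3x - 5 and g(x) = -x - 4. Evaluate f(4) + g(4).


f(4) = 7
g(4) = -8
Sum = -1

-1


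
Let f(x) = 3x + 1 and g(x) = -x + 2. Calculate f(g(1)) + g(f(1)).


f(g(1)) = 4
g(f(1)) = -2
Sum = 2

2


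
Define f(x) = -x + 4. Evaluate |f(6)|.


2


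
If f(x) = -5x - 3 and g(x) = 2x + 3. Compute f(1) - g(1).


f(1) = -8
g(1) = 5
Difference = -13

-13


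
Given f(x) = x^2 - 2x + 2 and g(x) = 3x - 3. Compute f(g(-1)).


g(-1) = -6
f(-6) = 1*(-6)^2 - 2*(-6) + 2 = 50

50


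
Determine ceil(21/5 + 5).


21/5 = 4.2
4.2 + 5 = 9.2
ceil(9.2) = 10

10


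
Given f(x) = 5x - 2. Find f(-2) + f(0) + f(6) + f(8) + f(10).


f(-2) = -12
f(0) = -2
f(6) = 28
f(8) = 38
f(10) = 48
Sum = 100

100


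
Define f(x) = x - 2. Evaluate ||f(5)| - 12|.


f(5) = 3
|3| = 3
|3 - 12| = 9

9


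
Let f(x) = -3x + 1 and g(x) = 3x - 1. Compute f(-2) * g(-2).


-49


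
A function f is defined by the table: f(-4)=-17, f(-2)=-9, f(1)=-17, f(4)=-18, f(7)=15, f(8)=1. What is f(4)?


-18


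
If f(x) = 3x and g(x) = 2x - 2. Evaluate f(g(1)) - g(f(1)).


f(g(1)) = 0
g(f(1)) = 4
Difference = -4

-4


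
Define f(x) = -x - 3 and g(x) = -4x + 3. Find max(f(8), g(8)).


f(8) = -11
g(8) = -29
max = -11

-11


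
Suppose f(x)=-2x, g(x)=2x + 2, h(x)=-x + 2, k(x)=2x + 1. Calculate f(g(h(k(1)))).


k(1) = 3
h(3) = -1
g(-1) = 0
f(0) = 0

0


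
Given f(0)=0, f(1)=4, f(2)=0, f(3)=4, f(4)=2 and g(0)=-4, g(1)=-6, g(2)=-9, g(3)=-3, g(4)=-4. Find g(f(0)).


f(0) = 0
g(0) = -4

-4


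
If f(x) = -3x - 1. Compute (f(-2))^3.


f(-2) = 5
(5)^3 = 125

125


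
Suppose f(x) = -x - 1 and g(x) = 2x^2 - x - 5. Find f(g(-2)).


g(-2) = 5
f(5) = -6

-6


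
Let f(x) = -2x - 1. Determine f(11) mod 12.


f(11) = -23
-23 mod 12 = 1

1


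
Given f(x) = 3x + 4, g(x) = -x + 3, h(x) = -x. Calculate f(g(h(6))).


31


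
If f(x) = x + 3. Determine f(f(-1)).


5


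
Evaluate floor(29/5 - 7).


29/5 = 5.8
5.8 - 7 = -1.2
floor(-1.2) = -2

-2


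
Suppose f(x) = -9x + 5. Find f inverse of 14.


-1


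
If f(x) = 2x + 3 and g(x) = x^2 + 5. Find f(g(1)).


g(1) = 6
f(6) = 15

15


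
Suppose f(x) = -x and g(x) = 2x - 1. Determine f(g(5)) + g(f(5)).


f(g(5)) = -9
g(f(5)) = -11
Sum = -20

-20


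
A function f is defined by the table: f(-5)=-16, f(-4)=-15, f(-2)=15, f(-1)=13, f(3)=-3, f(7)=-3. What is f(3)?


Reading from the table at x = 3

-3


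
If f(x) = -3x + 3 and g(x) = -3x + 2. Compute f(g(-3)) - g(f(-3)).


4


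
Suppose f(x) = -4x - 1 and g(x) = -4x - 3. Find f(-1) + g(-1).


4


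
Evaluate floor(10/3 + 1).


10/3 = 3.3333
3.3333 + 1 = 4.3333
floor(4.3333) = 4

4


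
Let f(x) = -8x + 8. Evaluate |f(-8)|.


f(-8) = 72
|72| = 72

72


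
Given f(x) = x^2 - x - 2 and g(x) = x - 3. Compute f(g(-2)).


g(-2) = -5
f(-5) = 1*(-5)^2 - 1*(-5) - 2 = 28

28


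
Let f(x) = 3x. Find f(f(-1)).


f(-1) = -3
f(-3) = -9

-9


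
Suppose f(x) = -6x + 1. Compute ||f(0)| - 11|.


f(0) = 1
|1| = 1
|1 - 11| = 10

10


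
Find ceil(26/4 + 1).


26/4 = 6.5
6.5 + 1 = 7.5
ceil(7.5) = 8

8


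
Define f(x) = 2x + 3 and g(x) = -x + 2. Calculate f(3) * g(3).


-9


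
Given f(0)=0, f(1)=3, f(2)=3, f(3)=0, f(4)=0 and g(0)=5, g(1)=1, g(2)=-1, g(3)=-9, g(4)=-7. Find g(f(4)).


f(4) = 0
g(0) = 5

5


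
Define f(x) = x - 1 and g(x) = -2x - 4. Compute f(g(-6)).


g(-6) = 8
f(8) = 7

7


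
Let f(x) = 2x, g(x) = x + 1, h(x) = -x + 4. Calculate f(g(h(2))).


6


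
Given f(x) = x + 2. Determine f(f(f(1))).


f(1) = 3
f(3) = 5
f(5) = 7

7


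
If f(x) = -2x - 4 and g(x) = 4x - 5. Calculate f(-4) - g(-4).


25


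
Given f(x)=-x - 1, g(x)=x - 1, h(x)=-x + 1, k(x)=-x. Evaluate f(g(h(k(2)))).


k(2) = -2
h(-2) = 3
g(3) = 2
f(2) = -3

-3


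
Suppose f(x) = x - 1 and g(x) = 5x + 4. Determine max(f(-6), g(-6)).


f(-6) = -7
g(-6) = -26
max = -7

-7


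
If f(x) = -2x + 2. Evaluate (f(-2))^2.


36


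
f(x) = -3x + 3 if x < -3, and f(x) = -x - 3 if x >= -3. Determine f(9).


9 satisfies x >= -3
f(9) = -12

-12


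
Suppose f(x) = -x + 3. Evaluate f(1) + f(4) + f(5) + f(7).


f(1) = 2
f(4) = -1
f(5) = -2
f(7) = -4
Sum = -5

-5


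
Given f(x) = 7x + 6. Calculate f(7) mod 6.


f(7) = 55
55 mod 6 = 1

1


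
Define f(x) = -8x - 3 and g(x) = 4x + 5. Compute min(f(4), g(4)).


f(4) = -35
g(4) = 21
min = -35

-35


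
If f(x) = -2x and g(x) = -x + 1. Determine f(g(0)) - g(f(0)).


f(g(0)) = -2
g(f(0)) = 1
Difference = -3

-3


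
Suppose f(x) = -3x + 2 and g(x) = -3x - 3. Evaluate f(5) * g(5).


f(5) = -13
g(5) = -18
Product = 234

234


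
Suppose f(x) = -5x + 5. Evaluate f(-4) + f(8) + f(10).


f(-4) = 25
f(8) = -35
f(10) = -45
Sum = -55

-55


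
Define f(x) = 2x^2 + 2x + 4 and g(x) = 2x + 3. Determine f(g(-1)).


g(-1) = 1
f(1) = 2*(1)^2 + 2*(1) + 4 = 8

8


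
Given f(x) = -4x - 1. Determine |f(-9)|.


f(-9) = 35
|35| = 35

35


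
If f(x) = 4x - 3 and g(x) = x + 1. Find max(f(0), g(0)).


f(0) = -3
g(0) = 1
max = 1

1


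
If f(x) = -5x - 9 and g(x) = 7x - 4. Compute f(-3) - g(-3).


f(-3) = 6
g(-3) = -25
Difference = 31

31


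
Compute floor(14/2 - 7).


14/2 = 7
7 - 7 = 0
floor(0) = 0

0


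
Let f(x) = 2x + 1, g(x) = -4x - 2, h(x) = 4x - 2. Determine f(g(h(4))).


h(4) = 14
g(14) = -58
f(-58) = -115

-115


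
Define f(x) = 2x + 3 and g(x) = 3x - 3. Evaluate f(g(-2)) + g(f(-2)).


f(g(-2)) = -15
g(f(-2)) = -6
Sum = -21

-21


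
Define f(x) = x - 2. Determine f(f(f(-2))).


f(-2) = -4
f(-4) = -6
f(-6) = -8

-8


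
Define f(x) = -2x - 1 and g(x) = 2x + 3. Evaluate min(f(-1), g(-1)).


f(-1) = 1
g(-1) = 1
min = 1

1


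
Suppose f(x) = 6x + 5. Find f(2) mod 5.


f(2) = 17
17 mod 5 = 2

2


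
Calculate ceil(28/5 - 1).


28/5 = 5.6
5.6 - 1 = 4.6
ceil(4.6) = 5

5


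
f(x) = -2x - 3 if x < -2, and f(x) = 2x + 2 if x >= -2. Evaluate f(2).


2 satisfies x >= -2
f(2) = 6

6


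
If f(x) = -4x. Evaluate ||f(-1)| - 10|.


f(-1) = 4
|4| = 4
|4 - 10| = 6

6


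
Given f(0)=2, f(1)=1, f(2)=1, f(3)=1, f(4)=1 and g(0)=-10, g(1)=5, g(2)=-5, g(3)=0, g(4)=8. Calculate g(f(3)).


f(3) = 1
g(1) = 5

5


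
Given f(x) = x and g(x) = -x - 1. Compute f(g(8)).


g(8) = -9
f(-9) = -9

-9


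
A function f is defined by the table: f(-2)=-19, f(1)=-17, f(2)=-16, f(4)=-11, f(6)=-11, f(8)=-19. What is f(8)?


Reading from the table at x = 8

-19


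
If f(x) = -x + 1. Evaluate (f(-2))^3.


f(-2) = 3
(3)^3 = 27

27


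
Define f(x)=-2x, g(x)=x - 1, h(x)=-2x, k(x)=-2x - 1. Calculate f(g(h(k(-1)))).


k(-1) = 1
h(1) = -2
g(-2) = -3
f(-3) = 6

6


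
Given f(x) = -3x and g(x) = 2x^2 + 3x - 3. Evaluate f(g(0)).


g(0) = -3
f(-3) = 9

9


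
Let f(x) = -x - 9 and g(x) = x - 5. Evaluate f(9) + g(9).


f(9) = -18
g(9) = 4
Sum = -14

-14


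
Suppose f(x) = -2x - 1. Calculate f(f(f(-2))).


f(-2) = 3
f(3) = -7
f(-7) = 13

13


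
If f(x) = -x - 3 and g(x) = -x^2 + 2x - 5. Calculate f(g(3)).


g(3) = -8
f(-8) = 5

5


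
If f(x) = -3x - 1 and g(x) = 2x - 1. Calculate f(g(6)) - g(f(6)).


f(g(6)) = -34
g(f(6)) = -39
Difference = 5

5


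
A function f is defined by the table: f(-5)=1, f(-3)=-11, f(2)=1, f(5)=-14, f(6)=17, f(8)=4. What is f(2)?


1


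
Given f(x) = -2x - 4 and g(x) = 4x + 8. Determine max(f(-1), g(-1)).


f(-1) = -2
g(-1) = 4
max = 4

4


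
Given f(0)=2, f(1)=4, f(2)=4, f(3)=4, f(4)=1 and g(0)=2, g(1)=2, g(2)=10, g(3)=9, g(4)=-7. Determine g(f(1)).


f(1) = 4
g(4) = -7

-7


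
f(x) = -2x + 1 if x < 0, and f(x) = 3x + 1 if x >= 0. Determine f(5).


5 satisfies x >= 0
f(5) = 16

16


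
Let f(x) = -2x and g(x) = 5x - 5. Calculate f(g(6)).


g(6) = 25
f(25) = -50

-50


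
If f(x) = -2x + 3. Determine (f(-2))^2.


f(-2) = 7
(7)^2 = 49

49


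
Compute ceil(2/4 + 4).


2/4 = 0.5
0.5 + 4 = 4.5
ceil(4.5) = 5

5


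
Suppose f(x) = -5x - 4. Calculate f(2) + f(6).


f(2) = -14
f(6) = -34
Sum = -48

-48


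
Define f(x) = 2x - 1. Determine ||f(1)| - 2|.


f(1) = 1
|1| = 1
|1 - 2| = 1

1


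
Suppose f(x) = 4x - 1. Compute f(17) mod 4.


f(17) = 67
67 mod 4 = 3

3


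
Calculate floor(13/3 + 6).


13/3 = 4.3333
4.3333 + 6 = 10.3333
floor(10.3333) = 10

10


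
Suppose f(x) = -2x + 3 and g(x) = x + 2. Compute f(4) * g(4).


f(4) = -5
g(4) = 6
Product = -30

-30


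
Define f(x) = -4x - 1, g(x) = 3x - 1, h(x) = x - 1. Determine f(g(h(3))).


h(3) = 2
g(2) = 5
f(5) = -21

-21


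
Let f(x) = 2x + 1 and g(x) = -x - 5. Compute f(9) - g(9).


f(9) = 19
g(9) = -14
Difference = 33

33


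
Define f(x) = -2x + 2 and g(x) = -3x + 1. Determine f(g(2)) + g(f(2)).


19


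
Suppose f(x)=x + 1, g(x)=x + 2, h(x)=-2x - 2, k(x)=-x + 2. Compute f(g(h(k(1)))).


k(1) = 1
h(1) = -4
g(-4) = -2
f(-2) = -1

-1


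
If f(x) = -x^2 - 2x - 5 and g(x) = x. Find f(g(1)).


g(1) = 1
f(1) = (-1)*(1)^2 - 2*(1) - 5 = -8

-8


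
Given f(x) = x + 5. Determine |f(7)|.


f(7) = 12
|12| = 12

12


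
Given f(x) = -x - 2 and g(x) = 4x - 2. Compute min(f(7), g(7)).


-9


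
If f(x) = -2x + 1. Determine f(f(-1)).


f(-1) = 3
f(3) = -5

-5


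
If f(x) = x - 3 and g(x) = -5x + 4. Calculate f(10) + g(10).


f(10) = 7
g(10) = -46
Sum = -39

-39


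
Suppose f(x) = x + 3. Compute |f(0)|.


f(0) = 3
|3| = 3

3


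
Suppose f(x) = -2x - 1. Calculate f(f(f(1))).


f(1) = -3
f(-3) = 5
f(5) = -11

-11


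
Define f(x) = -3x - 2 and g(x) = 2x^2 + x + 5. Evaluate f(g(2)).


g(2) = 15
f(15) = -47

-47


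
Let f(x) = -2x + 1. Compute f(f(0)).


f(0) = 1
f(1) = -1

-1


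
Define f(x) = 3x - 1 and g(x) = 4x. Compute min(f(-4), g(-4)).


f(-4) = -13
g(-4) = -16
min = -16

-16


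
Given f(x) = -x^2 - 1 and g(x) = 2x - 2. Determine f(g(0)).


g(0) = -2
f(-2) = (-1)*(-2)^2 - 1 = -5

-5


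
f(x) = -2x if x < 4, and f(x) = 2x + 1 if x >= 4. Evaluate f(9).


9 satisfies x >= 4
f(9) = 19

19


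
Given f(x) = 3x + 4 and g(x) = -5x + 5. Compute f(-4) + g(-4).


17


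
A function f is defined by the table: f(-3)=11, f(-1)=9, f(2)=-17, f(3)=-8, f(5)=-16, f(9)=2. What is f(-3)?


11


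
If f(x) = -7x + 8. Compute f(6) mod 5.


f(6) = -34
-34 mod 5 = 1

1


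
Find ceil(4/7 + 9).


4/7 = 0.5714
0.5714 + 9 = 9.5714
ceil(9.5714) = 10

10


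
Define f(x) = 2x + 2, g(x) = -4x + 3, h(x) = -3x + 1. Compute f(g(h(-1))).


h(-1) = 4
g(4) = -13
f(-13) = -24

-24
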